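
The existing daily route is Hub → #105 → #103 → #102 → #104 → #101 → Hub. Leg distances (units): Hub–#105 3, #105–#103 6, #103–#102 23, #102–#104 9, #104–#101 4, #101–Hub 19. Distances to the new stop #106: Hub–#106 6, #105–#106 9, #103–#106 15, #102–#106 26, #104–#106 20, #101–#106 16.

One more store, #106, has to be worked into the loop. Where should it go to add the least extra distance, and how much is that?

+3 — insert #106 between #101 and Hub.

Insertion cost between consecutive stops i–j is d(i,#106) + d(#106,j) − d(i,j):
  between Hub and #105: 6 + 9 − 3 = 12
  between #105 and #103: 9 + 15 − 6 = 18
  between #103 and #102: 15 + 26 − 23 = 18
  between #102 and #104: 26 + 20 − 9 = 37
  between #104 and #101: 20 + 16 − 4 = 32
  between #101 and Hub: 16 + 6 − 19 = 3
Cheapest insertion is between #101 and Hub, adding 3.
New total = 64 + 3 = 67.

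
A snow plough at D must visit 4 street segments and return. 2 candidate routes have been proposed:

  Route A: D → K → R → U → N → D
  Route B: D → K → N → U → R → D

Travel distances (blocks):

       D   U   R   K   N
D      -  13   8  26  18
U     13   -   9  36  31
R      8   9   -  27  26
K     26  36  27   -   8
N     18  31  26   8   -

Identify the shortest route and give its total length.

Route A: 26 + 27 + 9 + 31 + 18 = 111
Route B: 26 + 8 + 31 + 9 + 8 = 82

82 blocks — Route B is the shortest.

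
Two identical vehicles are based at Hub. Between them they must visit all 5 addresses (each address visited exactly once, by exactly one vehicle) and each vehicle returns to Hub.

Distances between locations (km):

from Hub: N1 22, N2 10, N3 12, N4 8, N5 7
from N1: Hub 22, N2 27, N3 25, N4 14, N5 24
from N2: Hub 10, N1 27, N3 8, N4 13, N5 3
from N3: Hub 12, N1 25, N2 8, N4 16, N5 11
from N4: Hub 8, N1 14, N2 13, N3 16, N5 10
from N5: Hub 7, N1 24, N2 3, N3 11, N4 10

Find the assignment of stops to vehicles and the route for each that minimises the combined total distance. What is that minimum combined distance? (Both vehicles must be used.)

Check every non-empty split of the stops between the two vehicles; for each half take its own optimal tour:
  {N1} + {N2, N3, N4, N5}: 44 + 41 = 85
  {N2} + {N1, N3, N4, N5}: 20 + 65 = 85
  {N1, N2} + {N3, N4, N5}: 59 + 41 = 100
  {N3} + {N1, N2, N4, N5}: 24 + 59 = 83
  {N1, N3} + {N2, N4, N5}: 59 + 31 = 90
  {N2, N3} + {N1, N4, N5}: 30 + 53 = 83
  … (15 splits in total)
  {N1, N4} + {N2, N3, N5}: 44 + 30 = 74  ← best
Best: vehicle 1 Hub → N1 → N4 → Hub = 44; vehicle 2 Hub → N3 → N2 → N5 → Hub = 30; combined 74.

Minimum combined distance: 74 km.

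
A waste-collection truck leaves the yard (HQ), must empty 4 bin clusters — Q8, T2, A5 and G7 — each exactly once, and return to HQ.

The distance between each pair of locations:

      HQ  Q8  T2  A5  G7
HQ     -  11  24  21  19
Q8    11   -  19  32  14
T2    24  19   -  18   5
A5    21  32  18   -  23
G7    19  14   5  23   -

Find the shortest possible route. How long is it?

With 4 stops there are 4!/2 = 12 distinct round trips (a route and its reverse cost the same).
HQ-Q8-T2-A5-G7-HQ: 11+19+18+23+19 = 90
HQ-Q8-T2-G7-A5-HQ: 11+19+5+23+21 = 79
HQ-Q8-A5-T2-G7-HQ: 11+32+18+5+19 = 85
HQ-Q8-A5-G7-T2-HQ: 11+32+23+5+24 = 95
HQ-Q8-G7-T2-A5-HQ: 11+14+5+18+21 = 69
HQ-Q8-G7-A5-T2-HQ: 11+14+23+18+24 = 90
HQ-T2-Q8-A5-G7-HQ: 24+19+32+23+19 = 117
HQ-T2-Q8-G7-A5-HQ: 24+19+14+23+21 = 101
HQ-T2-A5-Q8-G7-HQ: 24+18+32+14+19 = 107
HQ-T2-G7-Q8-A5-HQ: 24+5+14+32+21 = 96
HQ-A5-Q8-T2-G7-HQ: 21+32+19+5+19 = 96
HQ-A5-T2-Q8-G7-HQ: 21+18+19+14+19 = 91
The minimum is 69.
One optimal route: HQ → Q8 → G7 → T2 → A5 → HQ (or its reverse).

Minimum total distance: 69.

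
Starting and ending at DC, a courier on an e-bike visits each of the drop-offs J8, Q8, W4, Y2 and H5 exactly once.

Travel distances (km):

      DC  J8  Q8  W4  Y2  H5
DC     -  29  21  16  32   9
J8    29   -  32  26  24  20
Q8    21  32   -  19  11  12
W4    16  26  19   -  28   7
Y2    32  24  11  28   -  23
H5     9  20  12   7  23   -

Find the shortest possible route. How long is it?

DC - J8 - Q8 - W4 - Y2 - H5 - DC: 29+32+19+28+23+9 = 140
DC - J8 - Q8 - W4 - H5 - Y2 - DC: 29+32+19+7+23+32 = 142
DC - J8 - Q8 - Y2 - W4 - H5 - DC: 29+32+11+28+7+9 = 116
DC - J8 - Q8 - Y2 - H5 - W4 - DC: 29+32+11+23+7+16 = 118
DC - J8 - Q8 - H5 - W4 - Y2 - DC: 29+32+12+7+28+32 = 140
DC - J8 - Q8 - H5 - Y2 - W4 - DC: 29+32+12+23+28+16 = 140
DC - J8 - W4 - Q8 - Y2 - H5 - DC: 29+26+19+11+23+9 = 117
DC - J8 - W4 - Q8 - H5 - Y2 - DC: 29+26+19+12+23+32 = 141
DC - J8 - W4 - Y2 - Q8 - H5 - DC: 29+26+28+11+12+9 = 115
DC - J8 - W4 - Y2 - H5 - Q8 - DC: 29+26+28+23+12+21 = 139
DC - J8 - W4 - H5 - Q8 - Y2 - DC: 29+26+7+12+11+32 = 117
DC - J8 - W4 - H5 - Y2 - Q8 - DC: 29+26+7+23+11+21 = 117
DC - J8 - Y2 - Q8 - W4 - H5 - DC: 29+24+11+19+7+9 = 99
DC - J8 - Y2 - Q8 - H5 - W4 - DC: 29+24+11+12+7+16 = 99
… (46 more)
DC - Q8 - Y2 - J8 - W4 - H5 - DC: 21+11+24+26+7+9 = 98  ← best
The minimum is 98.
One optimal route: DC → Q8 → Y2 → J8 → W4 → H5 → DC (or its reverse).

98 km — the shortest possible round trip.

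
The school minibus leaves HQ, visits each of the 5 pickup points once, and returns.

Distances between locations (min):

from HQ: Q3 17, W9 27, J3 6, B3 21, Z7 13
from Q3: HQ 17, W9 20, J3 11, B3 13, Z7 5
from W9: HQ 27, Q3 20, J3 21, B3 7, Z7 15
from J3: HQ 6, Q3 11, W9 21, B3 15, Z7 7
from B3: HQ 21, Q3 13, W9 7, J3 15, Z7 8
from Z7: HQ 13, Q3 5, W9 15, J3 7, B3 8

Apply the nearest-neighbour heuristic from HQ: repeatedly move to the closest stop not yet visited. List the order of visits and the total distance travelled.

At HQ the remaining stops are J3 6, Z7 13, Q3 17, B3 21, W9 27; go to J3.
At J3 the remaining stops are Z7 7, Q3 11, B3 15, W9 21; go to Z7.
At Z7 the remaining stops are Q3 5, B3 8, W9 15; go to Q3.
At Q3 the remaining stops are B3 13, W9 20; go to B3.
At B3 the remaining stops are W9 7; go to W9.
Return W9→HQ: 27.
Total = 6 + 7 + 5 + 13 + 7 + 27 = 65.

Nearest-neighbour total = 65 min; route HQ → J3 → Z7 → Q3 → B3 → W9 → HQ.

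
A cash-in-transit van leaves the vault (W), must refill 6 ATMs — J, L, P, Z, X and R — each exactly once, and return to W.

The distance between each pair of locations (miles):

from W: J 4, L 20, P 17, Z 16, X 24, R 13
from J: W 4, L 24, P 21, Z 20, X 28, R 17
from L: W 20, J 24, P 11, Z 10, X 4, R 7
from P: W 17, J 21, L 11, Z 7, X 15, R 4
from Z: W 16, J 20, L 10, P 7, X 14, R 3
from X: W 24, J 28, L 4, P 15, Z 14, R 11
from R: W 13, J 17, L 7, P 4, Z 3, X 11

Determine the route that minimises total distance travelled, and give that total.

W → J → L → P → Z → X → R → W: 4+24+11+7+14+11+13 = 84
W → J → L → P → Z → R → X → W: 4+24+11+7+3+11+24 = 84
W → J → L → P → X → Z → R → W: 4+24+11+15+14+3+13 = 84
W → J → L → P → X → R → Z → W: 4+24+11+15+11+3+16 = 84
W → J → L → P → R → Z → X → W: 4+24+11+4+3+14+24 = 84
W → J → L → P → R → X → Z → W: 4+24+11+4+11+14+16 = 84
W → J → L → Z → P → X → R → W: 4+24+10+7+15+11+13 = 84
W → J → L → Z → P → R → X → W: 4+24+10+7+4+11+24 = 84
… (352 more)
W → J → L → X → P → Z → R → W: 4+24+4+15+7+3+13 = 70  ← best
The minimum is 70.
One optimal route: W → J → L → X → P → Z → R → W (or its reverse).

Minimum total distance: 70 miles.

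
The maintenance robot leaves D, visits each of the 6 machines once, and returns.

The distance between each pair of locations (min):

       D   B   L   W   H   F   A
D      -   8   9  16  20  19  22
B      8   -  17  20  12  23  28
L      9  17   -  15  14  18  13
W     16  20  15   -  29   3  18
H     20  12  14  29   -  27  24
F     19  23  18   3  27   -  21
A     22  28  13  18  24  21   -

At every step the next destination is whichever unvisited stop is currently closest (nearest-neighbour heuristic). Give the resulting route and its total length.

Nearest-neighbour total = 87 min; route D → B → H → L → A → W → F → D.

From D: distances to unvisited — B=8, L=9, W=16, F=19, H=20, A=22. Nearest is B (8).
From B: distances to unvisited — H=12, L=17, W=20, F=23, A=28. Nearest is H (12).
From H: distances to unvisited — L=14, A=24, F=27, W=29. Nearest is L (14).
From L: distances to unvisited — A=13, W=15, F=18. Nearest is A (13).
From A: distances to unvisited — W=18, F=21. Nearest is W (18).
From W: distances to unvisited — F=3. Nearest is F (3).
Return F→D: 19.
Total = 8 + 12 + 14 + 13 + 18 + 3 + 19 = 87.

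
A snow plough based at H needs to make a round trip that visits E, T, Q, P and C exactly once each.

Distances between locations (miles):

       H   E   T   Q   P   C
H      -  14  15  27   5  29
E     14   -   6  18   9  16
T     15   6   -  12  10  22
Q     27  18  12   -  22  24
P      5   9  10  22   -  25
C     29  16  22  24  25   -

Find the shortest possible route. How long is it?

With 5 stops there are 5!/2 = 60 distinct round trips (a route and its reverse cost the same).
H - E - T - Q - P - C - H: 14+6+12+22+25+29 = 108
H - E - T - Q - C - P - H: 14+6+12+24+25+5 = 86
H - E - T - P - Q - C - H: 14+6+10+22+24+29 = 105
H - E - T - P - C - Q - H: 14+6+10+25+24+27 = 106
H - E - T - C - Q - P - H: 14+6+22+24+22+5 = 93
H - E - T - C - P - Q - H: 14+6+22+25+22+27 = 116
H - E - Q - T - P - C - H: 14+18+12+10+25+29 = 108
H - E - Q - T - C - P - H: 14+18+12+22+25+5 = 96
H - E - Q - P - T - C - H: 14+18+22+10+22+29 = 115
H - E - Q - P - C - T - H: 14+18+22+25+22+15 = 116
H - E - Q - C - T - P - H: 14+18+24+22+10+5 = 93
H - E - Q - C - P - T - H: 14+18+24+25+10+15 = 106
H - E - P - T - Q - C - H: 14+9+10+12+24+29 = 98
H - E - P - T - C - Q - H: 14+9+10+22+24+27 = 106
… (46 more)
H - E - C - Q - T - P - H: 14+16+24+12+10+5 = 81  ← best
The minimum is 81.
One optimal route: H → E → C → Q → T → P → H (or its reverse).

Shortest round trip = 81 miles.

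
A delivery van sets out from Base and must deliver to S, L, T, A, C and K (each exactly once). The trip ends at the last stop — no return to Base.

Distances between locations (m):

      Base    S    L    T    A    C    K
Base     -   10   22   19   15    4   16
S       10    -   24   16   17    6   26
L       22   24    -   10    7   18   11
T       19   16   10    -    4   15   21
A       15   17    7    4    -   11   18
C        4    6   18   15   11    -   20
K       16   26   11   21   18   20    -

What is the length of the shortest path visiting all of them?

There are 6! = 720 possible orderings.
Base→S→L→T→A→C→K: 10+24+10+4+11+20 = 79
Base→S→L→T→A→K→C: 10+24+10+4+18+20 = 86
Base→S→L→T→C→A→K: 10+24+10+15+11+18 = 88
Base→S→L→T→C→K→A: 10+24+10+15+20+18 = 97
Base→S→L→T→K→A→C: 10+24+10+21+18+11 = 94
Base→S→L→T→K→C→A: 10+24+10+21+20+11 = 96
Base→S→L→A→T→C→K: 10+24+7+4+15+20 = 80
Base→S→L→A→T→K→C: 10+24+7+4+21+20 = 86
… (712 more)
Base→C→S→T→A→L→K: 4+6+16+4+7+11 = 48  ← best
The minimum is 48.
One shortest path: Base → C → S → T → A → L → K.

Minimum one-way distance = 48 m.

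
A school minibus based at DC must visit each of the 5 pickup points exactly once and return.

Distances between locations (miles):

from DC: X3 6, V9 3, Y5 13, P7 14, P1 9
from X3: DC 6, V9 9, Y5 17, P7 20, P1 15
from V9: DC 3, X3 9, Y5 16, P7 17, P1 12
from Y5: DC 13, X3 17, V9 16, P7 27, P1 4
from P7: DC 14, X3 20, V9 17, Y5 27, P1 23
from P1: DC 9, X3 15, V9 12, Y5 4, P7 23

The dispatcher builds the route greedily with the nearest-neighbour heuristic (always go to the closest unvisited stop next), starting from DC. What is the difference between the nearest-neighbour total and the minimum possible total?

The nearest-neighbour route is 2 miles longer than optimal.

From DC: V9=3, X3=6, P1=9, Y5=13, P7=14 → choose V9 (3).
From V9: X3=9, P1=12, Y5=16, P7=17 → choose X3 (9).
From X3: P1=15, Y5=17, P7=20 → choose P1 (15).
From P1: Y5=4, P7=23 → choose Y5 (4).
From Y5: P7=27 → choose P7 (27).
NN route DC → V9 → X3 → P1 → Y5 → P7 → DC costs 72.
Optimal: DC → X3 → Y5 → P1 → V9 → P7 → DC costs 70 (by enumerating all 60 distinct tours).
Excess = 72 − 70 = 2.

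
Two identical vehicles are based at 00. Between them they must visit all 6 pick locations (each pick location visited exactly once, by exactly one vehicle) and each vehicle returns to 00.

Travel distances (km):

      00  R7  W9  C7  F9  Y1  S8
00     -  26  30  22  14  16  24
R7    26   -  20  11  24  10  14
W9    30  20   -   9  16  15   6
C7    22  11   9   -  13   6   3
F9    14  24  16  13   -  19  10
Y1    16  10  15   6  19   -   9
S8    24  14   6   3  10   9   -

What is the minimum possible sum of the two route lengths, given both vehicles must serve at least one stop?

Try each way of splitting the stops between the two vehicles (each non-empty) and, for each split, find the best tour for each vehicle:
  {R7} + {W9, C7, F9, Y1, S8}: 52 + 61 = 113
  {W9} + {R7, C7, F9, Y1, S8}: 60 + 64 = 124
  {R7, W9} + {C7, F9, Y1, S8}: 76 + 49 = 125
  {C7} + {R7, W9, F9, Y1, S8}: 44 + 76 = 120
  {R7, C7} + {W9, F9, Y1, S8}: 59 + 61 = 120
  {W9, C7} + {R7, F9, Y1, S8}: 61 + 64 = 125
  … (31 splits in total)
  {F9} + {R7, W9, C7, Y1, S8}: 28 + 76 = 104  ← best
Best: vehicle 1 00 → F9 → 00 = 28; vehicle 2 00 → W9 → S8 → C7 → R7 → Y1 → 00 = 76; combined 104.

Minimum combined distance: 104 km.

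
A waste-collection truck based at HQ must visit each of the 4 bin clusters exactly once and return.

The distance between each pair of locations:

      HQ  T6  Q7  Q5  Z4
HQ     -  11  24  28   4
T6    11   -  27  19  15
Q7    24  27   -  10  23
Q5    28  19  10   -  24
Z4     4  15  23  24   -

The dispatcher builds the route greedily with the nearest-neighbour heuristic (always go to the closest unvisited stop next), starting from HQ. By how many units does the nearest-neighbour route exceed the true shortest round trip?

Excess over optimum: 5.

HQ: Z4=4, T6=11, Q7=24, Q5=28 ⇒ Z4
Z4: T6=15, Q7=23, Q5=24 ⇒ T6
T6: Q5=19, Q7=27 ⇒ Q5
Q5: Q7=10 ⇒ Q7
NN route HQ → Z4 → T6 → Q5 → Q7 → HQ costs 72.
Optimal: HQ → T6 → Q5 → Q7 → Z4 → HQ costs 67 (by enumerating all 12 distinct tours).
Excess = 72 − 67 = 5.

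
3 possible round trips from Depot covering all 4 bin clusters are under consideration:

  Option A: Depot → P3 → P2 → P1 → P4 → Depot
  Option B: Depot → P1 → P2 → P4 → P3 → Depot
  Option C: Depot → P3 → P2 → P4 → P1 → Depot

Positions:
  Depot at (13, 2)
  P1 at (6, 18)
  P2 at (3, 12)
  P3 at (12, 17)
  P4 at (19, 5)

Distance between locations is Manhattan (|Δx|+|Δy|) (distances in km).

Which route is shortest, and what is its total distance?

Shortest is Option A, total 74 km.

Option A: 16 + 14 + 9 + 26 + 9 = 74
Option B: 23 + 9 + 23 + 19 + 16 = 90
Option C: 16 + 14 + 23 + 26 + 23 = 102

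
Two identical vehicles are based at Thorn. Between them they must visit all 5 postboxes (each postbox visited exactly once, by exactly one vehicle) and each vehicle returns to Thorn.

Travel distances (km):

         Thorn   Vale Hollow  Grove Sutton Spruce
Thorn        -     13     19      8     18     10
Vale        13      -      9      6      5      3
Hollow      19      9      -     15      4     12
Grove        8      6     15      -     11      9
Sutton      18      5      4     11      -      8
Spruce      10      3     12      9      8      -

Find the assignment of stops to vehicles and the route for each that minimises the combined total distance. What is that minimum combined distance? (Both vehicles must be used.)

57 km — the smallest possible combined total.

Try each way of splitting the stops between the two vehicles (each non-empty) and, for each split, find the best tour for each vehicle:
  {Vale} + {Hollow, Grove, Sutton, Spruce}: 26 + 45 = 71
  {Hollow} + {Vale, Grove, Sutton, Spruce}: 38 + 37 = 75
  {Vale, Hollow} + {Grove, Sutton, Spruce}: 41 + 37 = 78
  {Grove} + {Vale, Hollow, Sutton, Spruce}: 16 + 41 = 57
  {Vale, Grove} + {Hollow, Sutton, Spruce}: 27 + 41 = 68
  {Hollow, Grove} + {Vale, Sutton, Spruce}: 42 + 36 = 78
  … (15 splits in total)
Best: vehicle 1 Thorn → Grove → Thorn = 16; vehicle 2 Thorn → Hollow → Sutton → Vale → Spruce → Thorn = 41; combined 57.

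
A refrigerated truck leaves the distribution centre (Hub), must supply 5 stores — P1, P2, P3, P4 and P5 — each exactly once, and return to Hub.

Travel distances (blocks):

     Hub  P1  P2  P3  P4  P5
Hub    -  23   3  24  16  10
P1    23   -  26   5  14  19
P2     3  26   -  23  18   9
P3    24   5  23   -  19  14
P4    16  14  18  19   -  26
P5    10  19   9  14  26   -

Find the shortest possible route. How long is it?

With 5 stops there are 5!/2 = 60 distinct round trips (a route and its reverse cost the same).
Hub → P1 → P2 → P3 → P4 → P5 → Hub: 23+26+23+19+26+10 = 127
Hub → P1 → P2 → P3 → P5 → P4 → Hub: 23+26+23+14+26+16 = 128
Hub → P1 → P2 → P4 → P3 → P5 → Hub: 23+26+18+19+14+10 = 110
Hub → P1 → P2 → P4 → P5 → P3 → Hub: 23+26+18+26+14+24 = 131
Hub → P1 → P2 → P5 → P3 → P4 → Hub: 23+26+9+14+19+16 = 107
Hub → P1 → P2 → P5 → P4 → P3 → Hub: 23+26+9+26+19+24 = 127
Hub → P1 → P3 → P2 → P4 → P5 → Hub: 23+5+23+18+26+10 = 105
Hub → P1 → P3 → P2 → P5 → P4 → Hub: 23+5+23+9+26+16 = 102
Hub → P1 → P3 → P4 → P2 → P5 → Hub: 23+5+19+18+9+10 = 84
Hub → P1 → P3 → P4 → P5 → P2 → Hub: 23+5+19+26+9+3 = 85
Hub → P1 → P3 → P5 → P2 → P4 → Hub: 23+5+14+9+18+16 = 85
Hub → P1 → P3 → P5 → P4 → P2 → Hub: 23+5+14+26+18+3 = 89
Hub → P1 → P4 → P2 → P3 → P5 → Hub: 23+14+18+23+14+10 = 102
Hub → P1 → P4 → P2 → P5 → P3 → Hub: 23+14+18+9+14+24 = 102
… (46 more)
Hub → P2 → P5 → P3 → P1 → P4 → Hub: 3+9+14+5+14+16 = 61  ← best
The minimum is 61.
One optimal route: Hub → P2 → P5 → P3 → P1 → P4 → Hub (or its reverse).

Minimum total distance: 61 blocks.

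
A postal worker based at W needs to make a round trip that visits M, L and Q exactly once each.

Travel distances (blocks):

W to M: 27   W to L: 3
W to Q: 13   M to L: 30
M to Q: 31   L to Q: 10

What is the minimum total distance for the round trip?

Minimum total distance: 71 blocks.

W→M→L→Q→W: 27+30+10+13 = 80
W→M→Q→L→W: 27+31+10+3 = 71
W→L→M→Q→W: 3+30+31+13 = 77
The minimum is 71.
One optimal route: W → M → Q → L → W (or its reverse).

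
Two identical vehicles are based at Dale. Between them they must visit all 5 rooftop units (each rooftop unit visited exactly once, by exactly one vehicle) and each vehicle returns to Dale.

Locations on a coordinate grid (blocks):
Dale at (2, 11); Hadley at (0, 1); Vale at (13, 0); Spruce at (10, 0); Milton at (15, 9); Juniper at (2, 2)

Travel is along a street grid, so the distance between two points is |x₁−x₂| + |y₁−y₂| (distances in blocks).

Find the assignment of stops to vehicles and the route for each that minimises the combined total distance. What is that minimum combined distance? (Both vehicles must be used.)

Check every non-empty split of the stops between the two vehicles; for each half take its own optimal tour:
  {Hadley} + {Vale, Spruce, Milton, Juniper}: 24 + 48 = 72
  {Vale} + {Hadley, Spruce, Milton, Juniper}: 44 + 52 = 96
  {Hadley, Vale} + {Spruce, Milton, Juniper}: 48 + 48 = 96
  {Spruce} + {Hadley, Vale, Milton, Juniper}: 38 + 52 = 90
  {Hadley, Spruce} + {Vale, Milton, Juniper}: 42 + 48 = 90
  {Vale, Spruce} + {Hadley, Milton, Juniper}: 44 + 50 = 94
  … (15 splits in total)
  {Hadley, Vale, Spruce, Milton} + {Juniper}: 52 + 18 = 70  ← best
Best: vehicle 1 Dale → Hadley → Spruce → Vale → Milton → Dale = 52; vehicle 2 Dale → Juniper → Dale = 18; combined 70.

Minimum combined distance: 70 blocks.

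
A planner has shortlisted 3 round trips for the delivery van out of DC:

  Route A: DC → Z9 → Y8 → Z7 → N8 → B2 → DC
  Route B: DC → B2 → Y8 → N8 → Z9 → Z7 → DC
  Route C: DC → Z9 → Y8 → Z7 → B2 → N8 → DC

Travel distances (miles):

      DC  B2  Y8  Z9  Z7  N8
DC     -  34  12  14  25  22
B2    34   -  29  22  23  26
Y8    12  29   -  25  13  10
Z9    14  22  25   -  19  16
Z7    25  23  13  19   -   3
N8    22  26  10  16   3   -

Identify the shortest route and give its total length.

Shortest is Route A, total 115 miles.

Route A: 14 + 25 + 13 + 3 + 26 + 34 = 115
Route B: 34 + 29 + 10 + 16 + 19 + 25 = 133
Route C: 14 + 25 + 13 + 23 + 26 + 22 = 123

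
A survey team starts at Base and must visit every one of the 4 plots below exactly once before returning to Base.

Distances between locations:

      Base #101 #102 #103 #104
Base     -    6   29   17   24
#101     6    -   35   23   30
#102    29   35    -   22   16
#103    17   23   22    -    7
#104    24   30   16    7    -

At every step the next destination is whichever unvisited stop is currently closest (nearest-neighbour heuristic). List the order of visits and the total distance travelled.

Total distance 81 via the nearest-neighbour route Base → #101 → #103 → #104 → #102 → Base.

Base → [#101:6 / #103:17 / #104:24 / #102:29] → #101 (6)
#101 → [#103:23 / #104:30 / #102:35] → #103 (23)
#103 → [#104:7 / #102:22] → #104 (7)
#104 → [#102:16] → #102 (16)
Return #102→Base: 29.
Total = 6 + 23 + 7 + 16 + 29 = 81.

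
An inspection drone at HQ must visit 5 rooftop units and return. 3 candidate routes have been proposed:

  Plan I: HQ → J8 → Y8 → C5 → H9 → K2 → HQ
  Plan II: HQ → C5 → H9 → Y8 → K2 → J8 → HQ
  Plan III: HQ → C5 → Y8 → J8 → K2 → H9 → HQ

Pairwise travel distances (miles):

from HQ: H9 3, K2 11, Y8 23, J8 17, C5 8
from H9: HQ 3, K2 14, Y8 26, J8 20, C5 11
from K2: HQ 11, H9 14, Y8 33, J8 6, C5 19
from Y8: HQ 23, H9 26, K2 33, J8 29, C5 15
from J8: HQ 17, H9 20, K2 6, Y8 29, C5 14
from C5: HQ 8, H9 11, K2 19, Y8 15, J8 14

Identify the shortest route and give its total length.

Plan I: 17 + 29 + 15 + 11 + 14 + 11 = 97
Plan II: 8 + 11 + 26 + 33 + 6 + 17 = 101
Plan III: 8 + 15 + 29 + 6 + 14 + 3 = 75

Shortest is Plan III, total 75 miles.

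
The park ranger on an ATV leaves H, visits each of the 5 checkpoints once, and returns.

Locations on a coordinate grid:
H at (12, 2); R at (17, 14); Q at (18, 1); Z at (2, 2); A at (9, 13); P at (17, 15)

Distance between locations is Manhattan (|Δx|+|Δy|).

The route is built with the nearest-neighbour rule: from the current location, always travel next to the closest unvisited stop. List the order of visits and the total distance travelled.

Total distance 60 via the nearest-neighbour route H → Q → R → P → A → Z → H.

H → [Q:7 / Z:10 / A:14 / R:17 / P:18] → Q (7)
Q → [R:14 / P:15 / Z:17 / A:21] → R (14)
R → [P:1 / A:9 / Z:27] → P (1)
P → [A:10 / Z:28] → A (10)
A → [Z:18] → Z (18)
Return Z→H: 10.
Total = 7 + 14 + 1 + 10 + 18 + 10 = 60.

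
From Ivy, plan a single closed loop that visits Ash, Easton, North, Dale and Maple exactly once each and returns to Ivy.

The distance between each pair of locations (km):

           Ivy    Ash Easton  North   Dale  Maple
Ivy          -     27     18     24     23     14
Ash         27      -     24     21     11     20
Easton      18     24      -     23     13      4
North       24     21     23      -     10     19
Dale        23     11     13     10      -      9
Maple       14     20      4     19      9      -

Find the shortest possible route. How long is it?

87 km — the shortest possible round trip.

Ivy→Ash→Easton→North→Dale→Maple→Ivy: 27+24+23+10+9+14 = 107
Ivy→Ash→Easton→North→Maple→Dale→Ivy: 27+24+23+19+9+23 = 125
Ivy→Ash→Easton→Dale→North→Maple→Ivy: 27+24+13+10+19+14 = 107
Ivy→Ash→Easton→Dale→Maple→North→Ivy: 27+24+13+9+19+24 = 116
Ivy→Ash→Easton→Maple→North→Dale→Ivy: 27+24+4+19+10+23 = 107
Ivy→Ash→Easton→Maple→Dale→North→Ivy: 27+24+4+9+10+24 = 98
Ivy→Ash→North→Easton→Dale→Maple→Ivy: 27+21+23+13+9+14 = 107
Ivy→Ash→North→Easton→Maple→Dale→Ivy: 27+21+23+4+9+23 = 107
Ivy→Ash→North→Dale→Easton→Maple→Ivy: 27+21+10+13+4+14 = 89
Ivy→Ash→North→Dale→Maple→Easton→Ivy: 27+21+10+9+4+18 = 89
Ivy→Ash→North→Maple→Easton→Dale→Ivy: 27+21+19+4+13+23 = 107
Ivy→Ash→North→Maple→Dale→Easton→Ivy: 27+21+19+9+13+18 = 107
Ivy→Ash→Dale→Easton→North→Maple→Ivy: 27+11+13+23+19+14 = 107
Ivy→Ash→Dale→Easton→Maple→North→Ivy: 27+11+13+4+19+24 = 98
… (46 more)
Ivy→Easton→Maple→Ash→Dale→North→Ivy: 18+4+20+11+10+24 = 87  ← best
The minimum is 87.
One optimal route: Ivy → Easton → Maple → Ash → Dale → North → Ivy (or its reverse).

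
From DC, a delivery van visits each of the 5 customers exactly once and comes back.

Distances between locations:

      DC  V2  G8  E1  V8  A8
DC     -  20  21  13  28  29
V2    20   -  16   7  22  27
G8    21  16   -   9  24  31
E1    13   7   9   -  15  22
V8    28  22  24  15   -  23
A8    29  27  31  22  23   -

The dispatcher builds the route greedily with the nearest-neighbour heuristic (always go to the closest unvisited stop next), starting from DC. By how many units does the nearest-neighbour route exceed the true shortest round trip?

DC: E1=13, V2=20, G8=21, V8=28, A8=29 ⇒ E1
E1: V2=7, G8=9, V8=15, A8=22 ⇒ V2
V2: G8=16, V8=22, A8=27 ⇒ G8
G8: V8=24, A8=31 ⇒ V8
V8: A8=23 ⇒ A8
NN route DC → E1 → V2 → G8 → V8 → A8 → DC costs 112.
Optimal: DC → G8 → V2 → E1 → V8 → A8 → DC costs 111 (by enumerating all 60 distinct tours).
Excess = 112 − 111 = 1.

1 longer than the optimal tour.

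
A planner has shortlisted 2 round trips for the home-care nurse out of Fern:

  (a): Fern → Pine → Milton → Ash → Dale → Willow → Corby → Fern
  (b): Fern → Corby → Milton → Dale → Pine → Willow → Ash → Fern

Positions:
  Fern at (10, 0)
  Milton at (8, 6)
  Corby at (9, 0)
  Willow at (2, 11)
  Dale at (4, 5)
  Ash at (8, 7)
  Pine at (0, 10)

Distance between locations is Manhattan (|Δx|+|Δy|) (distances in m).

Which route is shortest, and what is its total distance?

44 m — (b) is the shortest.

(a): 20 + 12 + 1 + 6 + 8 + 18 + 1 = 66
(b): 1 + 7 + 5 + 9 + 3 + 10 + 9 = 44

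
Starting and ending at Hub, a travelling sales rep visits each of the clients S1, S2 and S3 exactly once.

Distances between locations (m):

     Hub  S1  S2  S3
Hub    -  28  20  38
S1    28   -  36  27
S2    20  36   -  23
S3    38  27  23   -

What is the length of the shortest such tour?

With 3 stops there are 3!/2 = 3 distinct round trips (a route and its reverse cost the same).
Hub→S1→S2→S3→Hub: 28+36+23+38 = 125
Hub→S1→S3→S2→Hub: 28+27+23+20 = 98
Hub→S2→S1→S3→Hub: 20+36+27+38 = 121
The minimum is 98.
One optimal route: Hub → S1 → S3 → S2 → Hub (or its reverse).

Minimum total distance: 98 m.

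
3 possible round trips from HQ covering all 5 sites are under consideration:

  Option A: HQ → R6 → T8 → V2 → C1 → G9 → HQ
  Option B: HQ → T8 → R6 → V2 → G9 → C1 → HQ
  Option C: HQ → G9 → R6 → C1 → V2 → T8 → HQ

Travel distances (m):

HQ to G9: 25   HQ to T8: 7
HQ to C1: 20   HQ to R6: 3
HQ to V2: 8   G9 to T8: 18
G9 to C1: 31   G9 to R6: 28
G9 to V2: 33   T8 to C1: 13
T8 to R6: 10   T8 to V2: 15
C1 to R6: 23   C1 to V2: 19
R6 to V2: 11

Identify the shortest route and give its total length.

103 m — Option A is the shortest.

Option A: 3 + 10 + 15 + 19 + 31 + 25 = 103
Option B: 7 + 10 + 11 + 33 + 31 + 20 = 112
Option C: 25 + 28 + 23 + 19 + 15 + 7 = 117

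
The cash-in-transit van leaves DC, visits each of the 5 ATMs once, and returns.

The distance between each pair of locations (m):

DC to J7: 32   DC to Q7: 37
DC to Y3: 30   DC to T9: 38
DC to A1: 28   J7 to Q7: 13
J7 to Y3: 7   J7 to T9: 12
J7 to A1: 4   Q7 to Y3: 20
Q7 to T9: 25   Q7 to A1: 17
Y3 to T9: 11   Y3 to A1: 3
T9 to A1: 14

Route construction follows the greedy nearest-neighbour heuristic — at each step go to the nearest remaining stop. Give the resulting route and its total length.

At DC the remaining stops are A1 28, Y3 30, J7 32, Q7 37, T9 38; go to A1.
At A1 the remaining stops are Y3 3, J7 4, T9 14, Q7 17; go to Y3.
At Y3 the remaining stops are J7 7, T9 11, Q7 20; go to J7.
At J7 the remaining stops are T9 12, Q7 13; go to T9.
At T9 the remaining stops are Q7 25; go to Q7.
Return Q7→DC: 37.
Total = 28 + 3 + 7 + 12 + 25 + 37 = 112.

Nearest-neighbour total = 112 m; route DC → A1 → Y3 → J7 → T9 → Q7 → DC.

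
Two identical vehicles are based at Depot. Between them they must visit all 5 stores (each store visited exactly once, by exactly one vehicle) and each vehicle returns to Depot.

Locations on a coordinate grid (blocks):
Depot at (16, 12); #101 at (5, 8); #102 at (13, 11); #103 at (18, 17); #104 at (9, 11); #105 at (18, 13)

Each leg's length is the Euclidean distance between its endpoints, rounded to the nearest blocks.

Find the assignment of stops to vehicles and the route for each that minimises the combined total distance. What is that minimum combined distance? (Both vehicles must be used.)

Check every non-empty split of the stops between the two vehicles; for each half take its own optimal tour:
  {#101} + {#102, #103, #104, #105}: 24 + 24 = 48
  {#102} + {#101, #103, #104, #105}: 6 + 34 = 40
  {#101, #102} + {#103, #104, #105}: 24 + 24 = 48
  {#103} + {#101, #102, #104, #105}: 10 + 28 = 38
  {#101, #103} + {#102, #104, #105}: 33 + 18 = 51
  {#102, #103} + {#101, #104, #105}: 16 + 28 = 44
  … (15 splits in total)
  {#101, #102, #104} + {#103, #105}: 24 + 11 = 35  ← best
Best: vehicle 1 Depot → #101 → #104 → #102 → Depot = 24; vehicle 2 Depot → #103 → #105 → Depot = 11; combined 35.

Minimum combined distance: 35 blocks.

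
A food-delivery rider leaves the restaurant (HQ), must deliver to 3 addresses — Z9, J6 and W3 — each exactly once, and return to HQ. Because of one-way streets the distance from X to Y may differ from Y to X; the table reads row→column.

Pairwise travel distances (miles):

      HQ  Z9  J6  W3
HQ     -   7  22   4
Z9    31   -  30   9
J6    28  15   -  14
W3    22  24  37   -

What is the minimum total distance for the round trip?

HQ → Z9 → J6 → W3 → HQ: 7+30+14+22 = 73
HQ → Z9 → W3 → J6 → HQ: 7+9+37+28 = 81
HQ → J6 → Z9 → W3 → HQ: 22+15+9+22 = 68
HQ → J6 → W3 → Z9 → HQ: 22+14+24+31 = 91
HQ → W3 → Z9 → J6 → HQ: 4+24+30+28 = 86
HQ → W3 → J6 → Z9 → HQ: 4+37+15+31 = 87
The minimum is 68.
One optimal route: HQ → J6 → Z9 → W3 → HQ.

Minimum total distance: 68 miles.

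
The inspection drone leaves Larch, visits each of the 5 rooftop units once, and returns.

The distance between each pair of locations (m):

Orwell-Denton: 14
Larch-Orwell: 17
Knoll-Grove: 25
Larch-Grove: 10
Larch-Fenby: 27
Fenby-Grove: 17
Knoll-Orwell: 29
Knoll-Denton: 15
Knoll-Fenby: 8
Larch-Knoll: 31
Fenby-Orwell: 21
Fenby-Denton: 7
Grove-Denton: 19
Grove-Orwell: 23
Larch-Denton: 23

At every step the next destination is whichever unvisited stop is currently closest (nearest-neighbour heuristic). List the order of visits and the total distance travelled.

108 m along Larch → Grove → Fenby → Denton → Orwell → Knoll → Larch.

At Larch the remaining stops are Grove 10, Orwell 17, Denton 23, Fenby 27, Knoll 31; go to Grove.
At Grove the remaining stops are Fenby 17, Denton 19, Orwell 23, Knoll 25; go to Fenby.
At Fenby the remaining stops are Denton 7, Knoll 8, Orwell 21; go to Denton.
At Denton the remaining stops are Orwell 14, Knoll 15; go to Orwell.
At Orwell the remaining stops are Knoll 29; go to Knoll.
Return Knoll→Larch: 31.
Total = 10 + 17 + 7 + 14 + 29 + 31 = 108.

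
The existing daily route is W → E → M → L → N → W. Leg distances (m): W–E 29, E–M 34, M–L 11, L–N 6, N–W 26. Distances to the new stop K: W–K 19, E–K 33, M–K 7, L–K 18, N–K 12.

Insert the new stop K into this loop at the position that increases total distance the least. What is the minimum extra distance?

Insertion cost between consecutive stops i–j is d(i,K) + d(K,j) − d(i,j):
  between W and E: 19 + 33 − 29 = 23
  between E and M: 33 + 7 − 34 = 6
  between M and L: 7 + 18 − 11 = 14
  between L and N: 18 + 12 − 6 = 24
  between N and W: 12 + 19 − 26 = 5
Cheapest insertion is between N and W, adding 5.
New total = 106 + 5 = 111.

+5 m — insert K between N and W.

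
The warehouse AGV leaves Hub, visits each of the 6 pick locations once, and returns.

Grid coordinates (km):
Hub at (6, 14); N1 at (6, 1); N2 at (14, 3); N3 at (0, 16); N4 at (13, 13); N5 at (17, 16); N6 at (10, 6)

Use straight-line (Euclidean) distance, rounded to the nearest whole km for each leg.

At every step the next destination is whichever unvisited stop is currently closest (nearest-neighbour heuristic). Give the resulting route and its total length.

From Hub: distances to unvisited — N3=6, N4=7, N6=9, N5=11, N1=13, N2=14. Nearest is N3 (6).
From N3: distances to unvisited — N4=13, N6=14, N1=16, N5=17, N2=19. Nearest is N4 (13).
From N4: distances to unvisited — N5=5, N6=8, N2=10, N1=14. Nearest is N5 (5).
From N5: distances to unvisited — N6=12, N2=13, N1=19. Nearest is N6 (12).
From N6: distances to unvisited — N2=5, N1=6. Nearest is N2 (5).
From N2: distances to unvisited — N1=8. Nearest is N1 (8).
Return N1→Hub: 13.
Total = 6 + 13 + 5 + 12 + 5 + 8 + 13 = 62.

Total distance 62 km via the nearest-neighbour route Hub → N3 → N4 → N5 → N6 → N2 → N1 → Hub.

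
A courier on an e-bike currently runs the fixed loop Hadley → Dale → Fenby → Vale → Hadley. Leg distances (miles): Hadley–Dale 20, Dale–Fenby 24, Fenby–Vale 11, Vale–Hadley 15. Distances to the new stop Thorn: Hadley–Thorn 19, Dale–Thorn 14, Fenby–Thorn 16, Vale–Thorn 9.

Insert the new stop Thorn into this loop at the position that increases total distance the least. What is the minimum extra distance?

Insertion cost between consecutive stops i–j is d(i,Thorn) + d(Thorn,j) − d(i,j):
  between Hadley and Dale: 19 + 14 − 20 = 13
  between Dale and Fenby: 14 + 16 − 24 = 6
  between Fenby and Vale: 16 + 9 − 11 = 14
  between Vale and Hadley: 9 + 19 − 15 = 13
Cheapest insertion is between Dale and Fenby, adding 6.
New total = 70 + 6 = 76.

+6 miles — insert Thorn between Dale and Fenby.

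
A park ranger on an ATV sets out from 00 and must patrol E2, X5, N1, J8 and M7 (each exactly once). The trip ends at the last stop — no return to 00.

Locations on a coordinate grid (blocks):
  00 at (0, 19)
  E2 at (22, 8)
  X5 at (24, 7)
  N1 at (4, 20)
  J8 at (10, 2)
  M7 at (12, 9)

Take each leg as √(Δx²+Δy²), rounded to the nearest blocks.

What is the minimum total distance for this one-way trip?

40 blocks — the minimum one-way total.

There are 5! = 120 possible orderings.
00 - E2 - X5 - N1 - J8 - M7: 25+2+24+19+7 = 77
00 - E2 - X5 - N1 - M7 - J8: 25+2+24+14+7 = 72
00 - E2 - X5 - J8 - N1 - M7: 25+2+15+19+14 = 75
00 - E2 - X5 - J8 - M7 - N1: 25+2+15+7+14 = 63
00 - E2 - X5 - M7 - N1 - J8: 25+2+12+14+19 = 72
00 - E2 - X5 - M7 - J8 - N1: 25+2+12+7+19 = 65
00 - E2 - N1 - X5 - J8 - M7: 25+22+24+15+7 = 93
00 - E2 - N1 - X5 - M7 - J8: 25+22+24+12+7 = 90
00 - E2 - N1 - J8 - X5 - M7: 25+22+19+15+12 = 93
00 - E2 - N1 - J8 - M7 - X5: 25+22+19+7+12 = 85
00 - E2 - N1 - M7 - X5 - J8: 25+22+14+12+15 = 88
00 - E2 - N1 - M7 - J8 - X5: 25+22+14+7+15 = 83
00 - E2 - J8 - X5 - N1 - M7: 25+13+15+24+14 = 91
00 - E2 - J8 - X5 - M7 - N1: 25+13+15+12+14 = 79
… (106 more)
00 - N1 - M7 - J8 - E2 - X5: 4+14+7+13+2 = 40  ← best
The minimum is 40.
One shortest path: 00 → N1 → M7 → J8 → E2 → X5.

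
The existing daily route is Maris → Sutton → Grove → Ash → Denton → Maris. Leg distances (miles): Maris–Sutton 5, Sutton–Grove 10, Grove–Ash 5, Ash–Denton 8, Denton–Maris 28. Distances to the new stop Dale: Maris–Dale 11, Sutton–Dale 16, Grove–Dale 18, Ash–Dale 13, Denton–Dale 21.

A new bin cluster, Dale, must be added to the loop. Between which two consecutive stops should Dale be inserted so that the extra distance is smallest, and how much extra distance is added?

Minimum extra distance: 4 miles, inserting Dale between Denton and Maris.

Insertion cost between consecutive stops i–j is d(i,Dale) + d(Dale,j) − d(i,j):
  between Maris and Sutton: 11 + 16 − 5 = 22
  between Sutton and Grove: 16 + 18 − 10 = 24
  between Grove and Ash: 18 + 13 − 5 = 26
  between Ash and Denton: 13 + 21 − 8 = 26
  between Denton and Maris: 21 + 11 − 28 = 4
Cheapest insertion is between Denton and Maris, adding 4.
New total = 56 + 4 = 60.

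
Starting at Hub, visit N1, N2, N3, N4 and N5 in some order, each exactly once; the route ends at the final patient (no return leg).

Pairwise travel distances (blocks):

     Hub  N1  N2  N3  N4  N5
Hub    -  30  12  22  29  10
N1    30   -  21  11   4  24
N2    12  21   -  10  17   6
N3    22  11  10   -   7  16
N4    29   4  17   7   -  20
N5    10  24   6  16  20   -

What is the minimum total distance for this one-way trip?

37 blocks — the minimum one-way total.

There are 5! = 120 possible orderings.
Hub→N1→N2→N3→N4→N5: 30+21+10+7+20 = 88
Hub→N1→N2→N3→N5→N4: 30+21+10+16+20 = 97
Hub→N1→N2→N4→N3→N5: 30+21+17+7+16 = 91
Hub→N1→N2→N4→N5→N3: 30+21+17+20+16 = 104
Hub→N1→N2→N5→N3→N4: 30+21+6+16+7 = 80
Hub→N1→N2→N5→N4→N3: 30+21+6+20+7 = 84
Hub→N1→N3→N2→N4→N5: 30+11+10+17+20 = 88
Hub→N1→N3→N2→N5→N4: 30+11+10+6+20 = 77
Hub→N1→N3→N4→N2→N5: 30+11+7+17+6 = 71
Hub→N1→N3→N4→N5→N2: 30+11+7+20+6 = 74
Hub→N1→N3→N5→N2→N4: 30+11+16+6+17 = 80
Hub→N1→N3→N5→N4→N2: 30+11+16+20+17 = 94
Hub→N1→N4→N2→N3→N5: 30+4+17+10+16 = 77
Hub→N1→N4→N2→N5→N3: 30+4+17+6+16 = 73
… (106 more)
Hub→N5→N2→N3→N4→N1: 10+6+10+7+4 = 37  ← best
The minimum is 37.
One shortest path: Hub → N5 → N2 → N3 → N4 → N1.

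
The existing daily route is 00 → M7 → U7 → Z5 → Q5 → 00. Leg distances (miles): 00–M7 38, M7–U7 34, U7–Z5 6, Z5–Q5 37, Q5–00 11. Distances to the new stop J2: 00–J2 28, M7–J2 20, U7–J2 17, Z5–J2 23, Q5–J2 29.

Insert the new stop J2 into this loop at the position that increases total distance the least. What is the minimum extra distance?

+3 miles — insert J2 between M7 and U7.

Insertion cost between consecutive stops i–j is d(i,J2) + d(J2,j) − d(i,j):
  between 00 and M7: 28 + 20 − 38 = 10
  between M7 and U7: 20 + 17 − 34 = 3
  between U7 and Z5: 17 + 23 − 6 = 34
  between Z5 and Q5: 23 + 29 − 37 = 15
  between Q5 and 00: 29 + 28 − 11 = 46
Cheapest insertion is between M7 and U7, adding 3.
New total = 126 + 3 = 129.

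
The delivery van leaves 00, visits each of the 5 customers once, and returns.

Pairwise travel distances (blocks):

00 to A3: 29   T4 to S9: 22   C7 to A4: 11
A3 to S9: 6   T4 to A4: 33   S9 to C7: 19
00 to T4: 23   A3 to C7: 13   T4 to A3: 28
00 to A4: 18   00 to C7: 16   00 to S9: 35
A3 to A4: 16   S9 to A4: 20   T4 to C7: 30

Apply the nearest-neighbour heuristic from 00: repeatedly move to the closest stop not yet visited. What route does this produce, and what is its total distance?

From 00: distances to unvisited — C7=16, A4=18, T4=23, A3=29, S9=35. Nearest is C7 (16).
From C7: distances to unvisited — A4=11, A3=13, S9=19, T4=30. Nearest is A4 (11).
From A4: distances to unvisited — A3=16, S9=20, T4=33. Nearest is A3 (16).
From A3: distances to unvisited — S9=6, T4=28. Nearest is S9 (6).
From S9: distances to unvisited — T4=22. Nearest is T4 (22).
Return T4→00: 23.
Total = 16 + 11 + 16 + 6 + 22 + 23 = 94.

Total distance 94 blocks via the nearest-neighbour route 00 → C7 → A4 → A3 → S9 → T4 → 00.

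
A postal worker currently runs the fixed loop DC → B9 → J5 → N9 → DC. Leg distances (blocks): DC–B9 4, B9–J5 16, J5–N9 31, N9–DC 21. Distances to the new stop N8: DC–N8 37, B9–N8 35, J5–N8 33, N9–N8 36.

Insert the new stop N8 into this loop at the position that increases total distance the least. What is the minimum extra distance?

+38 blocks — insert N8 between J5 and N9.

Insertion cost between consecutive stops i–j is d(i,N8) + d(N8,j) − d(i,j):
  between DC and B9: 37 + 35 − 4 = 68
  between B9 and J5: 35 + 33 − 16 = 52
  between J5 and N9: 33 + 36 − 31 = 38
  between N9 and DC: 36 + 37 − 21 = 52
Cheapest insertion is between J5 and N9, adding 38.
New total = 72 + 38 = 110.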